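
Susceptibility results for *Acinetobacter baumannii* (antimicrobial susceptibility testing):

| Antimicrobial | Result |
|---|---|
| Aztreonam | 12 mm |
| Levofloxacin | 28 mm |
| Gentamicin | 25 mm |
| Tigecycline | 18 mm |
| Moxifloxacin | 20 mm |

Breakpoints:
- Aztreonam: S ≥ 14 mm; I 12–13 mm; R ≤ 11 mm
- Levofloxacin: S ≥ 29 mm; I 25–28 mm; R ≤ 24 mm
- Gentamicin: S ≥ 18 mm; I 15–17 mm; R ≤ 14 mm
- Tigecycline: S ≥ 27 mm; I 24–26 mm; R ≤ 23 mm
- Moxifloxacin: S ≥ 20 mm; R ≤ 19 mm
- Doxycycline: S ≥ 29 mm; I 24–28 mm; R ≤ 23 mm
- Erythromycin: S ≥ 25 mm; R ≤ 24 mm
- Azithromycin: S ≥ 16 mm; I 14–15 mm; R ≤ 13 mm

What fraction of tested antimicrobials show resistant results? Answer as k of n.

Aztreonam (12 mm) in 12–13 mm — I
Levofloxacin: 28 mm is in 25–28 mm → I
Gentamicin 25 mm: ≥ 18 mm — S
Tigecycline (18 mm) ≤ 23 mm ⇒ Resistant
Moxifloxacin: 20 mm is ≥ 20 mm ⇒ susceptible
Resistant: 1/5

1 of 5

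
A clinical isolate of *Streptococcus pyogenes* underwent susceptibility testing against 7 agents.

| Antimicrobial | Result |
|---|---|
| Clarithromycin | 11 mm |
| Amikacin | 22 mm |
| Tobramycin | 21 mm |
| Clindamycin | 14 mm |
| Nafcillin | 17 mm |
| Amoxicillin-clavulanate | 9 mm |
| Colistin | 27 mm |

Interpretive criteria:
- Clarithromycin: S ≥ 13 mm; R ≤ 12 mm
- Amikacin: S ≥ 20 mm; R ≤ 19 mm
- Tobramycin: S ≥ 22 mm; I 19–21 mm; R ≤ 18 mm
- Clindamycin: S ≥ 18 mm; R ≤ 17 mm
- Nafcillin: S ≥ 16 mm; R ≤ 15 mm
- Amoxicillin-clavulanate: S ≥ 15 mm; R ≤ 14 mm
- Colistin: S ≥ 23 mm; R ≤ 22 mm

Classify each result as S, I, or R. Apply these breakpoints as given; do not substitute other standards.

R, S, I, R, S, R, S

Clarithromycin: 11 mm is ≤ 12 mm → Resistant
Amikacin: 22 mm is ≥ 20 mm — Susceptible
Tobramycin 21 mm: in 19–21 mm → intermediate
Clindamycin (14 mm) ≤ 17 mm ⇒ resistant
Nafcillin (17 mm) ≥ 16 mm ⇒ S
Amoxicillin-clavulanate (9 mm) ≤ 14 mm ⇒ R
Colistin: 27 mm is ≥ 23 mm — S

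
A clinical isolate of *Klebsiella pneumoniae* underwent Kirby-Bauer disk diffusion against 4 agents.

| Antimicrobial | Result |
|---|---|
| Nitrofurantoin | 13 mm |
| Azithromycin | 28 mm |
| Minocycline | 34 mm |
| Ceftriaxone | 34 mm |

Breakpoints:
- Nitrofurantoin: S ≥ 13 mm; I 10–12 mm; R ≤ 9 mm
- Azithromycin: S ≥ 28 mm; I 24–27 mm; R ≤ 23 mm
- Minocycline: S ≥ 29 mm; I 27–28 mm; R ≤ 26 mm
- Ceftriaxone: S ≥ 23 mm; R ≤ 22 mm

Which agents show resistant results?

Nitrofurantoin 13 mm: ≥ 13 mm ⇒ susceptible
Azithromycin: 28 mm is ≥ 28 mm → S
Minocycline 34 mm: ≥ 29 mm → susceptible
Ceftriaxone: 34 mm is ≥ 23 mm ⇒ susceptible

none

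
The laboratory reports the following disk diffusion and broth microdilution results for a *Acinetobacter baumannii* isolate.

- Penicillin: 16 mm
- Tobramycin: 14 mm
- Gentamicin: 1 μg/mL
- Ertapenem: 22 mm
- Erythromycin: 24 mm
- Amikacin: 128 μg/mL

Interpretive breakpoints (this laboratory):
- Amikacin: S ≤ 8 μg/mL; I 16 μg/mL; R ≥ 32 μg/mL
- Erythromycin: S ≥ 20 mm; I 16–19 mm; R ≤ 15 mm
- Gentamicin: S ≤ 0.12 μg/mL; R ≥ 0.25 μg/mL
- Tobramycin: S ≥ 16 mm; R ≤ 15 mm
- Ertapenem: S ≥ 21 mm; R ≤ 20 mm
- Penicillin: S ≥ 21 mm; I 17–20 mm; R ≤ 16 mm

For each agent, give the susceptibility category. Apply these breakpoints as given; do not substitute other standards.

Penicillin (16 mm) ≤ 16 mm ⇒ R
Tobramycin (14 mm) ≤ 15 mm ⇒ R
Gentamicin 1 μg/mL: ≥ 0.25 μg/mL → Resistant
Ertapenem: 22 mm is ≥ 21 mm → susceptible
Erythromycin (24 mm) ≥ 20 mm → Susceptible
Amikacin: 128 μg/mL is ≥ 32 μg/mL — R

R, R, R, S, S, R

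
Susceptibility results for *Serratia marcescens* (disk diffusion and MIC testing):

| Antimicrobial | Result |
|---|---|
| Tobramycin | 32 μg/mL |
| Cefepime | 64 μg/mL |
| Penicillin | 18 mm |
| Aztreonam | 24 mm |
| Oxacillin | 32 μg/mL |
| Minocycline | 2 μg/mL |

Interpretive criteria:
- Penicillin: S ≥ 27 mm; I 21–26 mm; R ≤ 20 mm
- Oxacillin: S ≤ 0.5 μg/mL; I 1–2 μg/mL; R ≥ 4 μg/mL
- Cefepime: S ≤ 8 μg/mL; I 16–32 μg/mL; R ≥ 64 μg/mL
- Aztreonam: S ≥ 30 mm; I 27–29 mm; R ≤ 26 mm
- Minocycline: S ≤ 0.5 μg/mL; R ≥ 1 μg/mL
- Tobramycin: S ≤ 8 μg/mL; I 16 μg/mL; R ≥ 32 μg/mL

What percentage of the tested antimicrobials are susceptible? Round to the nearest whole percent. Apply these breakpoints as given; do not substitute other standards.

Tobramycin: 32 μg/mL is ≥ 32 μg/mL ⇒ R
Cefepime 64 μg/mL: ≥ 64 μg/mL ⇒ R
Penicillin 18 mm: ≤ 20 mm → resistant
Aztreonam (24 mm) ≤ 26 mm → Resistant
Oxacillin 32 μg/mL: ≥ 4 μg/mL ⇒ Resistant
Minocycline (2 μg/mL) ≥ 1 μg/mL → Resistant
Susceptible: 0/6

0%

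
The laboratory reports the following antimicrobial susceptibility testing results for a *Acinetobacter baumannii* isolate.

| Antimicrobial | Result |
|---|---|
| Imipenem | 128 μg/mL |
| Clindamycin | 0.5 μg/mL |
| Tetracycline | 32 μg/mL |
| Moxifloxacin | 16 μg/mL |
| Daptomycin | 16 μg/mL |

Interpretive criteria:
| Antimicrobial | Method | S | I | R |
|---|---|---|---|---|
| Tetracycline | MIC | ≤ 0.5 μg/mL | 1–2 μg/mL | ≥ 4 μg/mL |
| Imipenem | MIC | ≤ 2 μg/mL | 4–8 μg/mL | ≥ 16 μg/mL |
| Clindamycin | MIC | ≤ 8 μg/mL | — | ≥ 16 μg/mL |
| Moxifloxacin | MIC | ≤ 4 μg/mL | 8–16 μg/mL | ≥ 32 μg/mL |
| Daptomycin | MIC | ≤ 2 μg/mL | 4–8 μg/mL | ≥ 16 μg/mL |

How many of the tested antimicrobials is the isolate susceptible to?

1

Imipenem: 128 μg/mL is ≥ 16 μg/mL → resistant
Clindamycin 0.5 μg/mL: ≤ 8 μg/mL — S
Tetracycline: 32 μg/mL is ≥ 4 μg/mL ⇒ R
Moxifloxacin 16 μg/mL: in 8–16 μg/mL — intermediate
Daptomycin: 16 μg/mL is ≥ 16 μg/mL ⇒ Resistant
Susceptible: 1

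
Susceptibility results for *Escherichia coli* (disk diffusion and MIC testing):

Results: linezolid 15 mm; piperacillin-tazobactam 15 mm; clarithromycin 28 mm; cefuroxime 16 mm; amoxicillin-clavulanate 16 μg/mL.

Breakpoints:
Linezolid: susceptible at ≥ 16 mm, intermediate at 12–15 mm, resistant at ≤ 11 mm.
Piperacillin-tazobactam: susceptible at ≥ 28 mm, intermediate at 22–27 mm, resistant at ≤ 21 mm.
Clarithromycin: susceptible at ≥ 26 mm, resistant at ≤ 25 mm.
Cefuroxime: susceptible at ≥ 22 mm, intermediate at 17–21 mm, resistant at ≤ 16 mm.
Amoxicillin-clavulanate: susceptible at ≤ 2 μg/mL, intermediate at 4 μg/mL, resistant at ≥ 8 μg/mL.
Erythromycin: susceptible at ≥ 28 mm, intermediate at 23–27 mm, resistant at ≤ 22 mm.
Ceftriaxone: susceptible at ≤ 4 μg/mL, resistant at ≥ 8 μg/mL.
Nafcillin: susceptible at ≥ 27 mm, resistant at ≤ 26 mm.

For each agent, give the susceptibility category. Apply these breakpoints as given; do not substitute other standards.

Linezolid: 15 mm is in 12–15 mm ⇒ I
Piperacillin-tazobactam: 15 mm is ≤ 21 mm — resistant
Clarithromycin: 28 mm is ≥ 26 mm → Susceptible
Cefuroxime: 16 mm is ≤ 16 mm → resistant
Amoxicillin-clavulanate 16 μg/mL: ≥ 8 μg/mL → resistant

I, R, S, R, R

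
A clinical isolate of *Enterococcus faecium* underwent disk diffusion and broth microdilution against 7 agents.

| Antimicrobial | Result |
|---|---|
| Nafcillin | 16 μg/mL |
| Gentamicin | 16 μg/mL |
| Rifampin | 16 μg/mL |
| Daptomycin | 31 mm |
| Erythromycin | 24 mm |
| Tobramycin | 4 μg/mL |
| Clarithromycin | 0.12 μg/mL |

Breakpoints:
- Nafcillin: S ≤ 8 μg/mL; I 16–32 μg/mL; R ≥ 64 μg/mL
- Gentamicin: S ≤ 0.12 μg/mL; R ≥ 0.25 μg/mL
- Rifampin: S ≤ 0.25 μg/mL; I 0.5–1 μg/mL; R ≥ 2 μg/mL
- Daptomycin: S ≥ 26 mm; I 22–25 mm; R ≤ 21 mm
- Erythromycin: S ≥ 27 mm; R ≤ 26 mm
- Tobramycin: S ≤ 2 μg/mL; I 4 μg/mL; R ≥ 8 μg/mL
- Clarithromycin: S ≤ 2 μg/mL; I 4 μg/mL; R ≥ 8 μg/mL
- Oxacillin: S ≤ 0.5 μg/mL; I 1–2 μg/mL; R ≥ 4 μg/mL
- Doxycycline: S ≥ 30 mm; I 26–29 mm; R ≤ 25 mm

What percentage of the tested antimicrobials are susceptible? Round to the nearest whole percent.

29%

Nafcillin (16 μg/mL) in 16–32 μg/mL ⇒ I
Gentamicin (16 μg/mL) ≥ 0.25 μg/mL ⇒ R
Rifampin 16 μg/mL: ≥ 2 μg/mL — Resistant
Daptomycin: 31 mm is ≥ 26 mm — susceptible
Erythromycin 24 mm: ≤ 26 mm → R
Tobramycin 4 μg/mL: = 4 μg/mL → I
Clarithromycin 0.12 μg/mL: ≤ 2 μg/mL ⇒ S
Susceptible: 2/7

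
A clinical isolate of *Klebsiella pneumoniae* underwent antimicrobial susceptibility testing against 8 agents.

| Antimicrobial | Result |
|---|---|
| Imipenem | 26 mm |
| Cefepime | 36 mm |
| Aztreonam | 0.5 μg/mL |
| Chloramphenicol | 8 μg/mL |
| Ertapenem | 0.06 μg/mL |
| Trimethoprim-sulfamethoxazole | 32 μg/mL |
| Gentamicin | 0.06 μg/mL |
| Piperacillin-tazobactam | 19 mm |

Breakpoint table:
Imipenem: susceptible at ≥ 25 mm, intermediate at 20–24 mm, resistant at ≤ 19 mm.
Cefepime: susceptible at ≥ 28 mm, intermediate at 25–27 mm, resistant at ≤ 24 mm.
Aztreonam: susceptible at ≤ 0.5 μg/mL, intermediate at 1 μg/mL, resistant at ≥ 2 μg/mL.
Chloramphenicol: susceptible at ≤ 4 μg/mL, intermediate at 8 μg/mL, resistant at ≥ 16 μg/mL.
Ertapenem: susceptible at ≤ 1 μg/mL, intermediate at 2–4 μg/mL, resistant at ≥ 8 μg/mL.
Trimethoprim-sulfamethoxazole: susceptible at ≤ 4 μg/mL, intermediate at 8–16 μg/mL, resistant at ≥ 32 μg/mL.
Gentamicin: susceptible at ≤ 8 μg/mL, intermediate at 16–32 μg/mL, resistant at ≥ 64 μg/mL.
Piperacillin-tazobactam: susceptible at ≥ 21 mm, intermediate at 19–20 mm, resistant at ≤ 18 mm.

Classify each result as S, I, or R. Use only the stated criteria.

Imipenem 26 mm: ≥ 25 mm → S
Cefepime (36 mm) ≥ 28 mm — S
Aztreonam 0.5 μg/mL: ≤ 0.5 μg/mL ⇒ S
Chloramphenicol (8 μg/mL) = 8 μg/mL — intermediate
Ertapenem: 0.06 μg/mL is ≤ 1 μg/mL → Susceptible
Trimethoprim-sulfamethoxazole 32 μg/mL: ≥ 32 μg/mL → R
Gentamicin (0.06 μg/mL) ≤ 8 μg/mL → Susceptible
Piperacillin-tazobactam 19 mm: in 19–20 mm ⇒ Intermediate

S, S, S, I, S, R, S, I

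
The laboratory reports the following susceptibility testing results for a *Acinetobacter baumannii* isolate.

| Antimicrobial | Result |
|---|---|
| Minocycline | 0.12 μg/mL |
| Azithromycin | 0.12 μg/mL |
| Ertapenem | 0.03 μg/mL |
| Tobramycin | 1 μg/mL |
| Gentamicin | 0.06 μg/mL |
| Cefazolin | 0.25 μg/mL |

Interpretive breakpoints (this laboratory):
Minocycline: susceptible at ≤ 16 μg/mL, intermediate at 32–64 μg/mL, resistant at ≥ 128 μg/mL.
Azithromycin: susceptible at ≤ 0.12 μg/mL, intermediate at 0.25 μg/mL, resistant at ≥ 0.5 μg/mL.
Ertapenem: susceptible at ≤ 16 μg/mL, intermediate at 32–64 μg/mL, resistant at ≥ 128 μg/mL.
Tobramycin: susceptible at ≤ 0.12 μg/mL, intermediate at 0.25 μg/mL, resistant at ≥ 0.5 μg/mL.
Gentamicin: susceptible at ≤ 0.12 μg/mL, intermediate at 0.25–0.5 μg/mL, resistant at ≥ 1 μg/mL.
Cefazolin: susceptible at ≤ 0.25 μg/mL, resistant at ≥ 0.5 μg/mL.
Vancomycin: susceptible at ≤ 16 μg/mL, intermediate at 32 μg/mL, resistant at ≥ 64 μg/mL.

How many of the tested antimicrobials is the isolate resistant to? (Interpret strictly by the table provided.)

1

Minocycline (0.12 μg/mL) ≤ 16 μg/mL → susceptible
Azithromycin: 0.12 μg/mL is ≤ 0.12 μg/mL — S
Ertapenem (0.03 μg/mL) ≤ 16 μg/mL ⇒ S
Tobramycin: 1 μg/mL is ≥ 0.5 μg/mL → resistant
Gentamicin: 0.06 μg/mL is ≤ 0.12 μg/mL → S
Cefazolin 0.25 μg/mL: ≤ 0.25 μg/mL — Susceptible
Resistant: 1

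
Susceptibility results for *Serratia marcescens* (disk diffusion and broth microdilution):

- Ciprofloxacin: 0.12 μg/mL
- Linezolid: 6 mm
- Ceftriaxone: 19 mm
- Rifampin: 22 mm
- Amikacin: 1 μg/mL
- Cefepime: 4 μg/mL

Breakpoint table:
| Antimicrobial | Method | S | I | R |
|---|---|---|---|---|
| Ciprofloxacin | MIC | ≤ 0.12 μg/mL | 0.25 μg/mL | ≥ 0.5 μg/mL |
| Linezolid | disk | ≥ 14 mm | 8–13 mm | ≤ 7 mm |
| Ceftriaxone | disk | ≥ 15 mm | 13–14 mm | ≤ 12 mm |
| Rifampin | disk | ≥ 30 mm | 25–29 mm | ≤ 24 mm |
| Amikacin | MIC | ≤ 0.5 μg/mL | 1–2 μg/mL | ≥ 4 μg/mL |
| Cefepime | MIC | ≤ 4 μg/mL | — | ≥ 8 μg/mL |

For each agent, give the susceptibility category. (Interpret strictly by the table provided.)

S, R, S, R, I, S

Ciprofloxacin (0.12 μg/mL) ≤ 0.12 μg/mL — susceptible
Linezolid (6 mm) ≤ 7 mm — R
Ceftriaxone: 19 mm is ≥ 15 mm → S
Rifampin 22 mm: ≤ 24 mm ⇒ R
Amikacin (1 μg/mL) in 1–2 μg/mL — I
Cefepime: 4 μg/mL is ≤ 4 μg/mL → susceptible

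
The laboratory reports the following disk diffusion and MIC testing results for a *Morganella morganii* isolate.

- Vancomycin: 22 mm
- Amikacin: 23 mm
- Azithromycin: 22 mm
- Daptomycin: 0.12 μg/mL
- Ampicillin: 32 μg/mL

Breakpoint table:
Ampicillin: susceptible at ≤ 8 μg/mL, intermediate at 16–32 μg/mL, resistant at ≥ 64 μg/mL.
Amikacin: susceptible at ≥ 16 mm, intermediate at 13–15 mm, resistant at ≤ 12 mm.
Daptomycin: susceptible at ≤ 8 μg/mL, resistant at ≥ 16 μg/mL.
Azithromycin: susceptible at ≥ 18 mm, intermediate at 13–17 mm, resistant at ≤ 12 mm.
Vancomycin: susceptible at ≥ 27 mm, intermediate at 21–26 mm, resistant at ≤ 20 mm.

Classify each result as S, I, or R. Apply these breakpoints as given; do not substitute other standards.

Vancomycin (22 mm) in 21–26 mm — intermediate
Amikacin (23 mm) ≥ 16 mm — susceptible
Azithromycin (22 mm) ≥ 18 mm ⇒ Susceptible
Daptomycin: 0.12 μg/mL is ≤ 8 μg/mL — susceptible
Ampicillin 32 μg/mL: in 16–32 μg/mL → intermediate

I, S, S, S, I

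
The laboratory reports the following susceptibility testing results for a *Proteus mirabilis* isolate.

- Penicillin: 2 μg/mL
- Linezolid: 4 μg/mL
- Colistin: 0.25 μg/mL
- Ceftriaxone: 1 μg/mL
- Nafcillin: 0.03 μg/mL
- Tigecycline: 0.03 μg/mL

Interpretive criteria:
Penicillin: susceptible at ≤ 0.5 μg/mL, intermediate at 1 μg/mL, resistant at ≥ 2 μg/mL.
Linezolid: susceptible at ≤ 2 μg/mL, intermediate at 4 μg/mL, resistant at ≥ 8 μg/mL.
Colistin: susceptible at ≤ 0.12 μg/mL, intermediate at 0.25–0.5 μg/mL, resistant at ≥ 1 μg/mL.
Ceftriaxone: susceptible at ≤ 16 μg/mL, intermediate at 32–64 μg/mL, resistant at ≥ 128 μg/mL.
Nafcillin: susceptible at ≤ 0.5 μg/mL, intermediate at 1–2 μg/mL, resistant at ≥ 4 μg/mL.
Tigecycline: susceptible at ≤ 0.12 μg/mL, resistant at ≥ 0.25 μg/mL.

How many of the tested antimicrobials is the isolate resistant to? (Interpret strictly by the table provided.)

Penicillin: 2 μg/mL is ≥ 2 μg/mL ⇒ resistant
Linezolid: 4 μg/mL is = 4 μg/mL — Intermediate
Colistin: 0.25 μg/mL is in 0.25–0.5 μg/mL ⇒ Intermediate
Ceftriaxone 1 μg/mL: ≤ 16 μg/mL → susceptible
Nafcillin (0.03 μg/mL) ≤ 0.5 μg/mL → susceptible
Tigecycline (0.03 μg/mL) ≤ 0.12 μg/mL — Susceptible
Resistant: 1

1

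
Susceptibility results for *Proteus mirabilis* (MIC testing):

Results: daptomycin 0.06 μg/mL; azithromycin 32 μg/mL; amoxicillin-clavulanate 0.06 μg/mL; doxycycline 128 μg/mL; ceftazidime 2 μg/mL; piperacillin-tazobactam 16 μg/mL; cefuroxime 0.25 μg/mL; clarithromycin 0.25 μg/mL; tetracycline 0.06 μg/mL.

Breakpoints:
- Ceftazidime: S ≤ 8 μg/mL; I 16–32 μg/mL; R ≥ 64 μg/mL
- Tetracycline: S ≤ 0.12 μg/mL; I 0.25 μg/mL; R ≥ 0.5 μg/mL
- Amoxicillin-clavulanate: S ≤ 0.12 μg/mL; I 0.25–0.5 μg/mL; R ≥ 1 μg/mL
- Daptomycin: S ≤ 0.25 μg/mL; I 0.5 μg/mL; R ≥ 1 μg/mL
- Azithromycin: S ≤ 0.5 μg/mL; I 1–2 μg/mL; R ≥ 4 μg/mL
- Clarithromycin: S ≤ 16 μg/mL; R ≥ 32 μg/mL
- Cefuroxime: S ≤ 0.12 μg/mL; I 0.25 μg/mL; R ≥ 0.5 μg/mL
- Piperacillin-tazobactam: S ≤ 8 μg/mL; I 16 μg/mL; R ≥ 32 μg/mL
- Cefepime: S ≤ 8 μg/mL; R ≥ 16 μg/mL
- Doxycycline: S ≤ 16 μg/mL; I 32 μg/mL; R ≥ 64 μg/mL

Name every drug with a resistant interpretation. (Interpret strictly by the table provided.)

azithromycin, doxycycline

Daptomycin (0.06 μg/mL) ≤ 0.25 μg/mL → S
Azithromycin (32 μg/mL) ≥ 4 μg/mL — R
Amoxicillin-clavulanate (0.06 μg/mL) ≤ 0.12 μg/mL → S
Doxycycline: 128 μg/mL is ≥ 64 μg/mL ⇒ resistant
Ceftazidime 2 μg/mL: ≤ 8 μg/mL → S
Piperacillin-tazobactam (16 μg/mL) = 16 μg/mL — intermediate
Cefuroxime (0.25 μg/mL) = 0.25 μg/mL ⇒ I
Clarithromycin: 0.25 μg/mL is ≤ 16 μg/mL → susceptible
Tetracycline: 0.06 μg/mL is ≤ 0.12 μg/mL — Susceptible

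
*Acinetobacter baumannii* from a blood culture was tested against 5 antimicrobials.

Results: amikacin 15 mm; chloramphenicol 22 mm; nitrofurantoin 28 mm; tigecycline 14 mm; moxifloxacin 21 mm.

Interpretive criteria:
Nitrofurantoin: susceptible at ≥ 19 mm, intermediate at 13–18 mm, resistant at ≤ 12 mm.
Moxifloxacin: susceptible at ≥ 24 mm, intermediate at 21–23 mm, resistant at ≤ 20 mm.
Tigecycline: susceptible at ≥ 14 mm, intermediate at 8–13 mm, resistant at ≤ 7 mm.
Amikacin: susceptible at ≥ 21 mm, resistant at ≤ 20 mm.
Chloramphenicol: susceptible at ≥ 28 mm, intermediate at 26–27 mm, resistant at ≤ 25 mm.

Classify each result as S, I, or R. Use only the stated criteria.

R, R, S, S, I

Amikacin (15 mm) ≤ 20 mm — Resistant
Chloramphenicol: 22 mm is ≤ 25 mm → Resistant
Nitrofurantoin: 28 mm is ≥ 19 mm → S
Tigecycline 14 mm: ≥ 14 mm → Susceptible
Moxifloxacin 21 mm: in 21–23 mm → Intermediate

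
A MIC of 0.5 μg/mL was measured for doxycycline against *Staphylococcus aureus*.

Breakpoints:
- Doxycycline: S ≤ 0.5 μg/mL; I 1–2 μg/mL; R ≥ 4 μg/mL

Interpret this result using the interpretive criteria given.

Susceptible

Doxycycline: 0.5 μg/mL is ≤ 0.5 μg/mL → susceptible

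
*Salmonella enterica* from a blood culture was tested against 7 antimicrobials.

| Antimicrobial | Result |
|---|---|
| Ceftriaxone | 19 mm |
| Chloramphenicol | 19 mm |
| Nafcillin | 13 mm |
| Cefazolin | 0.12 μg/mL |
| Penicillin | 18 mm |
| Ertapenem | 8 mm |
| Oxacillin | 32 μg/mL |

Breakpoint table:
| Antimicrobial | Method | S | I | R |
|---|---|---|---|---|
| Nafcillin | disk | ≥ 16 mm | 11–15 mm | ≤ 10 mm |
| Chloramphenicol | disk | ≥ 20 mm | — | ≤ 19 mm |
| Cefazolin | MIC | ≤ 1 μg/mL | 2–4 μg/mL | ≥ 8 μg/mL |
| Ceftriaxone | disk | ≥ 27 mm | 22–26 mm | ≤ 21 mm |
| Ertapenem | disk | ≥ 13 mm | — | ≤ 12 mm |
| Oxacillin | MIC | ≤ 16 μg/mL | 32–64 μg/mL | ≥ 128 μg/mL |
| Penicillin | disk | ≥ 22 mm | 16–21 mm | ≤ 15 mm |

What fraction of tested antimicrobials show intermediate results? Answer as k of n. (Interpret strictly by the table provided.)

3 of 7

Ceftriaxone (19 mm) ≤ 21 mm ⇒ R
Chloramphenicol 19 mm: ≤ 19 mm → Resistant
Nafcillin 13 mm: in 11–15 mm ⇒ Intermediate
Cefazolin (0.12 μg/mL) ≤ 1 μg/mL ⇒ susceptible
Penicillin (18 mm) in 16–21 mm → Intermediate
Ertapenem: 8 mm is ≤ 12 mm → Resistant
Oxacillin (32 μg/mL) in 32–64 μg/mL → intermediate
Intermediate: 3/7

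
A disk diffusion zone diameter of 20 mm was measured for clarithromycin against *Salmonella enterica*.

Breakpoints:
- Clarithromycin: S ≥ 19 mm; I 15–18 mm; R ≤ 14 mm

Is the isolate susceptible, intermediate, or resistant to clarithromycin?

Clarithromycin (20 mm) ≥ 19 mm ⇒ Susceptible

Susceptible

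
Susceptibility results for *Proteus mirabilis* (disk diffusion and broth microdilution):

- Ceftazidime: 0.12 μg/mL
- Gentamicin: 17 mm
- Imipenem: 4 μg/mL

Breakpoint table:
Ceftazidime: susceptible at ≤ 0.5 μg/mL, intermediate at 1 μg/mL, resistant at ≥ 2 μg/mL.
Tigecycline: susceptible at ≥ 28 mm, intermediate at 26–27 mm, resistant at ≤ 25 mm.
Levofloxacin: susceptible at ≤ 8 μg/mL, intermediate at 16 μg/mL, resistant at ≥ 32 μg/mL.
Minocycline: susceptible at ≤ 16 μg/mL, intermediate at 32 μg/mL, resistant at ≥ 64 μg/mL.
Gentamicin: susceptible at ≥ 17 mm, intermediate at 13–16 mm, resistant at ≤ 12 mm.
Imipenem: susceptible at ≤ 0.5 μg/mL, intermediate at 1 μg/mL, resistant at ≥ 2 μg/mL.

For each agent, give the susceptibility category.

Ceftazidime: 0.12 μg/mL is ≤ 0.5 μg/mL ⇒ Susceptible
Gentamicin 17 mm: ≥ 17 mm ⇒ Susceptible
Imipenem: 4 μg/mL is ≥ 2 μg/mL ⇒ resistant

S, S, R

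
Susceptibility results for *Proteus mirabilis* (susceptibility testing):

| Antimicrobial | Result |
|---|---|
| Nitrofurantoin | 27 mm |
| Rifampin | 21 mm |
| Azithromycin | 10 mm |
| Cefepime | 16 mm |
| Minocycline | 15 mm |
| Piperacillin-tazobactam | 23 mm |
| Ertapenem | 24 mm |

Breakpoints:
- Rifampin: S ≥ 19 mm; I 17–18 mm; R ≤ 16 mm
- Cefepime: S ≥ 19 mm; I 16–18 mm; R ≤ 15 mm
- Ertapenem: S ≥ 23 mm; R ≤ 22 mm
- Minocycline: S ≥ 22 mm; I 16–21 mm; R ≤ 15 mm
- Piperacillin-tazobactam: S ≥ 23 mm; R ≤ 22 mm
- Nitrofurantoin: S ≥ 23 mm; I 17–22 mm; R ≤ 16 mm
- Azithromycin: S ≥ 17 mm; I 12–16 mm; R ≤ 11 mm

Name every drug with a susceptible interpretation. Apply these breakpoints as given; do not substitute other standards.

nitrofurantoin, rifampin, piperacillin-tazobactam, ertapenem

Nitrofurantoin: 27 mm is ≥ 23 mm ⇒ Susceptible
Rifampin 21 mm: ≥ 19 mm → susceptible
Azithromycin 10 mm: ≤ 11 mm ⇒ resistant
Cefepime (16 mm) in 16–18 mm → Intermediate
Minocycline (15 mm) ≤ 15 mm ⇒ Resistant
Piperacillin-tazobactam 23 mm: ≥ 23 mm — Susceptible
Ertapenem 24 mm: ≥ 23 mm → susceptible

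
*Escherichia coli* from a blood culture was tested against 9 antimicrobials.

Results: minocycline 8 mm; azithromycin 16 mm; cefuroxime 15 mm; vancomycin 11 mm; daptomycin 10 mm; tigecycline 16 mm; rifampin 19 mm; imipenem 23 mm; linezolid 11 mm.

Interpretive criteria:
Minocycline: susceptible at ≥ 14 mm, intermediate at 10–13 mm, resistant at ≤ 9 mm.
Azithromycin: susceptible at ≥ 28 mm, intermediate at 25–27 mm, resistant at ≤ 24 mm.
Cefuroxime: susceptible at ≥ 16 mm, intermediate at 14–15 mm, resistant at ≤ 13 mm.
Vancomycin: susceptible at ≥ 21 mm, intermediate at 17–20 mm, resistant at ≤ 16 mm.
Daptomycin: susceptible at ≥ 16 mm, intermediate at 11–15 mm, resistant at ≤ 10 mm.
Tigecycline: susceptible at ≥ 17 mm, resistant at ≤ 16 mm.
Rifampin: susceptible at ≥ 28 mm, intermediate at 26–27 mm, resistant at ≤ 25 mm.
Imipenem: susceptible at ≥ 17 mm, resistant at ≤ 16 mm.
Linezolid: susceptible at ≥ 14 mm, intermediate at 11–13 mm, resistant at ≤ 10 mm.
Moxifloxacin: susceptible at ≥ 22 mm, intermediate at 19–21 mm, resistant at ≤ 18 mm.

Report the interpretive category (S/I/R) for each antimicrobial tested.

Minocycline (8 mm) ≤ 9 mm ⇒ resistant
Azithromycin 16 mm: ≤ 24 mm ⇒ Resistant
Cefuroxime (15 mm) in 14–15 mm — Intermediate
Vancomycin: 11 mm is ≤ 16 mm — R
Daptomycin 10 mm: ≤ 10 mm ⇒ R
Tigecycline 16 mm: ≤ 16 mm ⇒ resistant
Rifampin: 19 mm is ≤ 25 mm ⇒ Resistant
Imipenem: 23 mm is ≥ 17 mm — S
Linezolid: 11 mm is in 11–13 mm → I

R, R, I, R, R, R, R, S, I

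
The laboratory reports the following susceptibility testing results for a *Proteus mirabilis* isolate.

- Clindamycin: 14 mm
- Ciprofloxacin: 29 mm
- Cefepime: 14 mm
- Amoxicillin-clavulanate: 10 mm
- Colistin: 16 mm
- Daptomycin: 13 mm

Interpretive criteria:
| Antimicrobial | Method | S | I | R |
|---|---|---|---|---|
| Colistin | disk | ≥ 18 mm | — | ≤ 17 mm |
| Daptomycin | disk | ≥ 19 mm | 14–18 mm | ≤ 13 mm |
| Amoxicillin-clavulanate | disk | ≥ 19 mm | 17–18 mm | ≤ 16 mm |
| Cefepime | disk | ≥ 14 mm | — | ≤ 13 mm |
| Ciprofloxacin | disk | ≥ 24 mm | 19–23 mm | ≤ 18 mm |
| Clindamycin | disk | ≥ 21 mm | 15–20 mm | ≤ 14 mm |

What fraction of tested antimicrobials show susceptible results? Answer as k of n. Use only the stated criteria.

2 of 6

Clindamycin: 14 mm is ≤ 14 mm — R
Ciprofloxacin (29 mm) ≥ 24 mm — susceptible
Cefepime: 14 mm is ≥ 14 mm — S
Amoxicillin-clavulanate (10 mm) ≤ 16 mm — R
Colistin 16 mm: ≤ 17 mm → resistant
Daptomycin: 13 mm is ≤ 13 mm ⇒ resistant
Susceptible: 2/6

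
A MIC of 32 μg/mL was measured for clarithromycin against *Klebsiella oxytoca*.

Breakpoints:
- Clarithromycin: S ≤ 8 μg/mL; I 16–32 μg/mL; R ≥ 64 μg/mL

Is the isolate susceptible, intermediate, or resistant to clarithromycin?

Intermediate

Clarithromycin (32 μg/mL) in 16–32 μg/mL ⇒ Intermediate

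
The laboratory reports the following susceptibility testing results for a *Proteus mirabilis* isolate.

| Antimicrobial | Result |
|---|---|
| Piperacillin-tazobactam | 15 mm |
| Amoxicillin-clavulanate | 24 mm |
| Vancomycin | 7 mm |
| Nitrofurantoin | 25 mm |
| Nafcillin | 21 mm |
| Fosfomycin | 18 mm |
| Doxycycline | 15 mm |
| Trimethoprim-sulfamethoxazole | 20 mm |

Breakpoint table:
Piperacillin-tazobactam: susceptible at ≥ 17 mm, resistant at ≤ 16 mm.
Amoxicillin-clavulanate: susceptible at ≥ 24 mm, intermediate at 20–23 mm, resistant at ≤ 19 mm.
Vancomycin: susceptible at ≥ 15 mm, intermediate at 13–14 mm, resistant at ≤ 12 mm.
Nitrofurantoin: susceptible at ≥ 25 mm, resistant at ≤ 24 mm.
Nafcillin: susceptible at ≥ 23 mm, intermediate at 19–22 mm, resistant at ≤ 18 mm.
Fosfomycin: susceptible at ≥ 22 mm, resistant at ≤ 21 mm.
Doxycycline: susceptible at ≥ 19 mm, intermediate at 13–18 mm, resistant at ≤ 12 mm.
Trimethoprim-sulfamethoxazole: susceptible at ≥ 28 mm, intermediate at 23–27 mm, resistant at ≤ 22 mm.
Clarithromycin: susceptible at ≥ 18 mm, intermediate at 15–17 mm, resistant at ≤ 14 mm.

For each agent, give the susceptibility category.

Piperacillin-tazobactam (15 mm) ≤ 16 mm → resistant
Amoxicillin-clavulanate (24 mm) ≥ 24 mm — S
Vancomycin: 7 mm is ≤ 12 mm ⇒ R
Nitrofurantoin 25 mm: ≥ 25 mm — S
Nafcillin: 21 mm is in 19–22 mm ⇒ I
Fosfomycin 18 mm: ≤ 21 mm ⇒ resistant
Doxycycline (15 mm) in 13–18 mm → Intermediate
Trimethoprim-sulfamethoxazole (20 mm) ≤ 22 mm ⇒ resistant

R, S, R, S, I, R, I, R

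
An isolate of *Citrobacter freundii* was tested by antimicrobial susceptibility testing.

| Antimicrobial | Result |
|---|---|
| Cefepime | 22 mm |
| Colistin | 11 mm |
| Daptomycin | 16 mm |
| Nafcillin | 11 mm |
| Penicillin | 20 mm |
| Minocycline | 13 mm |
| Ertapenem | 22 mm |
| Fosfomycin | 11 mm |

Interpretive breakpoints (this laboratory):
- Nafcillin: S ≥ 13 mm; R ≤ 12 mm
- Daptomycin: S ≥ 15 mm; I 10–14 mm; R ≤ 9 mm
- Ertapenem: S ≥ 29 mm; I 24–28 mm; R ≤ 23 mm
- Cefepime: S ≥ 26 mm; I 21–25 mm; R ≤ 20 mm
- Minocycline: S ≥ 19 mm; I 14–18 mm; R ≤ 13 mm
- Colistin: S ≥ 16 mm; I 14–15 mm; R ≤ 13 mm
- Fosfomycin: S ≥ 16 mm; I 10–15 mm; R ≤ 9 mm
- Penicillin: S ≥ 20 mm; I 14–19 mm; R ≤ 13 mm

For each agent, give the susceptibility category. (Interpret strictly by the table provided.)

I, R, S, R, S, R, R, I

Cefepime 22 mm: in 21–25 mm — intermediate
Colistin 11 mm: ≤ 13 mm — resistant
Daptomycin (16 mm) ≥ 15 mm ⇒ S
Nafcillin (11 mm) ≤ 12 mm ⇒ resistant
Penicillin: 20 mm is ≥ 20 mm ⇒ susceptible
Minocycline: 13 mm is ≤ 13 mm — Resistant
Ertapenem 22 mm: ≤ 23 mm — R
Fosfomycin 11 mm: in 10–15 mm — I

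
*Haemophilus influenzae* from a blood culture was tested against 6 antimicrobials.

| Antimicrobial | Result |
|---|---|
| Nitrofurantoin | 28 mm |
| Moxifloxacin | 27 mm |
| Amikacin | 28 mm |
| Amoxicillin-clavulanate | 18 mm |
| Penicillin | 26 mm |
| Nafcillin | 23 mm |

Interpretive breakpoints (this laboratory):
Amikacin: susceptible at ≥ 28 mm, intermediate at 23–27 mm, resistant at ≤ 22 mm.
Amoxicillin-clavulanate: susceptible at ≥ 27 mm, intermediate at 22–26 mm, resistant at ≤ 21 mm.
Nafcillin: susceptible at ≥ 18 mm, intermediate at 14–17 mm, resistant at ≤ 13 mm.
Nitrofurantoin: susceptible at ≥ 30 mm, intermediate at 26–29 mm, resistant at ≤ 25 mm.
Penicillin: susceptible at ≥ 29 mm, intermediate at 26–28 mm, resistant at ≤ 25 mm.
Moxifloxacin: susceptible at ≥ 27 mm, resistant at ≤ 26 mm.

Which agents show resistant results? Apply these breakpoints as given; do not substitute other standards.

Nitrofurantoin 28 mm: in 26–29 mm → I
Moxifloxacin 27 mm: ≥ 27 mm — Susceptible
Amikacin 28 mm: ≥ 28 mm → S
Amoxicillin-clavulanate (18 mm) ≤ 21 mm — Resistant
Penicillin (26 mm) in 26–28 mm ⇒ I
Nafcillin: 23 mm is ≥ 18 mm — susceptible

amoxicillin-clavulanate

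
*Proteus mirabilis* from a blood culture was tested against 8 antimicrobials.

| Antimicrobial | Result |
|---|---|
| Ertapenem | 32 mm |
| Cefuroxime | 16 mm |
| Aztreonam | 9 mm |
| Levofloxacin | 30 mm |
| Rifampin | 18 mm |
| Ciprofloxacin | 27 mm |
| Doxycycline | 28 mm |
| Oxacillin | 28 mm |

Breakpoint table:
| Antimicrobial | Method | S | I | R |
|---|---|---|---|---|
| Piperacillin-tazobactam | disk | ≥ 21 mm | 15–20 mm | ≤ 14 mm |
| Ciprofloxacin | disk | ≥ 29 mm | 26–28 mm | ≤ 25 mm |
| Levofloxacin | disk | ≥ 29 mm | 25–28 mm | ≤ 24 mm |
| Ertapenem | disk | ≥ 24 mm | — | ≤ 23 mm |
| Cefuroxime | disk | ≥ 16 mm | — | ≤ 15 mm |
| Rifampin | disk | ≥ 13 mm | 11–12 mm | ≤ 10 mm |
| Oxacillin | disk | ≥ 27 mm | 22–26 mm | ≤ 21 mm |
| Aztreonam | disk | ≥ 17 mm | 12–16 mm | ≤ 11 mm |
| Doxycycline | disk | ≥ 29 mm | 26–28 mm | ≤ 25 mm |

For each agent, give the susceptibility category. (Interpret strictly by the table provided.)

Ertapenem (32 mm) ≥ 24 mm ⇒ susceptible
Cefuroxime: 16 mm is ≥ 16 mm → S
Aztreonam (9 mm) ≤ 11 mm ⇒ Resistant
Levofloxacin (30 mm) ≥ 29 mm ⇒ Susceptible
Rifampin (18 mm) ≥ 13 mm ⇒ S
Ciprofloxacin: 27 mm is in 26–28 mm → intermediate
Doxycycline: 28 mm is in 26–28 mm — intermediate
Oxacillin: 28 mm is ≥ 27 mm → S

S, S, R, S, S, I, I, S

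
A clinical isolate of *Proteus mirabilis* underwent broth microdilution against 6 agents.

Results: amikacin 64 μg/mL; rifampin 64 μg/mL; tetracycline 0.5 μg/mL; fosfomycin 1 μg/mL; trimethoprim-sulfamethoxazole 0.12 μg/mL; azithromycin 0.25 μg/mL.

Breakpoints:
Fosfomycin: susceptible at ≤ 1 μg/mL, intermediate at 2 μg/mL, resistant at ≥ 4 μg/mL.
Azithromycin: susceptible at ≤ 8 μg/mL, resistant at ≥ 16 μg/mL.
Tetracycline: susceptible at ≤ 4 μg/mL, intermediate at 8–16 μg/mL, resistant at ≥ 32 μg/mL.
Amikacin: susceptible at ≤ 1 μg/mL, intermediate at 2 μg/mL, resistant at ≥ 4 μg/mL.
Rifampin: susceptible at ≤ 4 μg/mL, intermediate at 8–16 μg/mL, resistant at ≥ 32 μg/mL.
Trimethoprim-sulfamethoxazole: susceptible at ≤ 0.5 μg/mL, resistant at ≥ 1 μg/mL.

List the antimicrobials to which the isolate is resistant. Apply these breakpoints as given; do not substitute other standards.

Amikacin: 64 μg/mL is ≥ 4 μg/mL → Resistant
Rifampin: 64 μg/mL is ≥ 32 μg/mL → R
Tetracycline (0.5 μg/mL) ≤ 4 μg/mL ⇒ Susceptible
Fosfomycin (1 μg/mL) ≤ 1 μg/mL → susceptible
Trimethoprim-sulfamethoxazole (0.12 μg/mL) ≤ 0.5 μg/mL → Susceptible
Azithromycin 0.25 μg/mL: ≤ 8 μg/mL → S

amikacin, rifampin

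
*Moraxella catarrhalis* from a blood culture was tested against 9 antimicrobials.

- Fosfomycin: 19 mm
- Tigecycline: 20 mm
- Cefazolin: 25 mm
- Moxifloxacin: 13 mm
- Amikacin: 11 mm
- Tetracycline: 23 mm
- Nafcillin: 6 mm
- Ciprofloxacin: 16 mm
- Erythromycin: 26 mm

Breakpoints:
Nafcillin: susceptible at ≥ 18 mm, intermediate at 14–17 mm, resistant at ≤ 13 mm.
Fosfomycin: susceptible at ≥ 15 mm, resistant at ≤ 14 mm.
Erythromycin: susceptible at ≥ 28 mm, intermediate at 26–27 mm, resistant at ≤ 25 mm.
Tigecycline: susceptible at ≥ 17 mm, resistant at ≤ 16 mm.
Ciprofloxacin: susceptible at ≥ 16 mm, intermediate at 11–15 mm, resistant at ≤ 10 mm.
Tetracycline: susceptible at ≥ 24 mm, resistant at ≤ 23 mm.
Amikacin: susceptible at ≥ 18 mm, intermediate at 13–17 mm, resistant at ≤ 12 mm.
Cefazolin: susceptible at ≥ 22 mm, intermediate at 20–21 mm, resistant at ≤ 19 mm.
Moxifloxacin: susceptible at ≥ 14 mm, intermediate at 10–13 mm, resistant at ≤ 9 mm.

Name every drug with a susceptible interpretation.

fosfomycin, tigecycline, cefazolin, ciprofloxacin

Fosfomycin 19 mm: ≥ 15 mm ⇒ S
Tigecycline 20 mm: ≥ 17 mm → Susceptible
Cefazolin: 25 mm is ≥ 22 mm — Susceptible
Moxifloxacin (13 mm) in 10–13 mm — I
Amikacin 11 mm: ≤ 12 mm — resistant
Tetracycline (23 mm) ≤ 23 mm → resistant
Nafcillin: 6 mm is ≤ 13 mm — Resistant
Ciprofloxacin 16 mm: ≥ 16 mm — susceptible
Erythromycin (26 mm) in 26–27 mm → intermediate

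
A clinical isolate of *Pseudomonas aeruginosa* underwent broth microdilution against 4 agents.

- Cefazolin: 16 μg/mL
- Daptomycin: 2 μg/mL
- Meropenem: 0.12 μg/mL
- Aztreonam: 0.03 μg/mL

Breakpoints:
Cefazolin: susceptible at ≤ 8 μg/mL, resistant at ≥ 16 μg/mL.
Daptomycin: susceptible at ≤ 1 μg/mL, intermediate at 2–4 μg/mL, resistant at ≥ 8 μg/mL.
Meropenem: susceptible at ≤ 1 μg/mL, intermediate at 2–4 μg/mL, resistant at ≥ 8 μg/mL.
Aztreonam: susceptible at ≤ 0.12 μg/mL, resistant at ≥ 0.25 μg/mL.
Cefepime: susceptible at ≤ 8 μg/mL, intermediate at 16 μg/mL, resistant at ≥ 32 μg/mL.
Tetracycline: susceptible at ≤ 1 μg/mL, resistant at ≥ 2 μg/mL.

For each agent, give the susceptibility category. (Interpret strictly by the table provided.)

R, I, S, S

Cefazolin: 16 μg/mL is ≥ 16 μg/mL — resistant
Daptomycin (2 μg/mL) in 2–4 μg/mL — Intermediate
Meropenem (0.12 μg/mL) ≤ 1 μg/mL ⇒ S
Aztreonam 0.03 μg/mL: ≤ 0.12 μg/mL → Susceptible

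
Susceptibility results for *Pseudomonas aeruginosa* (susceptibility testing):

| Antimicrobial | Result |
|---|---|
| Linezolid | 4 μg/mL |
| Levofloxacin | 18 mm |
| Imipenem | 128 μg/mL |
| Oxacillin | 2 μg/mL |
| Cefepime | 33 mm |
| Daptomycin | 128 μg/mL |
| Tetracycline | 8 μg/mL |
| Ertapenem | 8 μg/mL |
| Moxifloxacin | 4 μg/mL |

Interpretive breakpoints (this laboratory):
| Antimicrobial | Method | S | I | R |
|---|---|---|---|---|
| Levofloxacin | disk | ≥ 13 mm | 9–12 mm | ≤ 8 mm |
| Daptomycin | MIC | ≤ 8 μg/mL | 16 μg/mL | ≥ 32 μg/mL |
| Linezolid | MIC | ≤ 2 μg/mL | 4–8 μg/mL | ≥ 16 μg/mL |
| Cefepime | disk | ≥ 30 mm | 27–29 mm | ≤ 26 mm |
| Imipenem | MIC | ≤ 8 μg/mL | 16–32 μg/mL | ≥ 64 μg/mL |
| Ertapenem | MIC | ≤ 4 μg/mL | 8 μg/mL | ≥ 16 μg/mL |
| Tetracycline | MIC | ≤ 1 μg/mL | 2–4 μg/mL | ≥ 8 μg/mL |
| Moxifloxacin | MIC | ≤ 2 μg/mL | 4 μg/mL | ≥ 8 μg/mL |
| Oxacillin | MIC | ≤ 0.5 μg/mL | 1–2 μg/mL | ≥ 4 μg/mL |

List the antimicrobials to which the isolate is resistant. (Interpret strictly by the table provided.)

Linezolid 4 μg/mL: in 4–8 μg/mL → I
Levofloxacin (18 mm) ≥ 13 mm — susceptible
Imipenem: 128 μg/mL is ≥ 64 μg/mL — Resistant
Oxacillin (2 μg/mL) in 1–2 μg/mL ⇒ intermediate
Cefepime: 33 mm is ≥ 30 mm — S
Daptomycin: 128 μg/mL is ≥ 32 μg/mL → R
Tetracycline (8 μg/mL) ≥ 8 μg/mL ⇒ R
Ertapenem: 8 μg/mL is = 8 μg/mL ⇒ Intermediate
Moxifloxacin 4 μg/mL: = 4 μg/mL — I

imipenem, daptomycin, tetracycline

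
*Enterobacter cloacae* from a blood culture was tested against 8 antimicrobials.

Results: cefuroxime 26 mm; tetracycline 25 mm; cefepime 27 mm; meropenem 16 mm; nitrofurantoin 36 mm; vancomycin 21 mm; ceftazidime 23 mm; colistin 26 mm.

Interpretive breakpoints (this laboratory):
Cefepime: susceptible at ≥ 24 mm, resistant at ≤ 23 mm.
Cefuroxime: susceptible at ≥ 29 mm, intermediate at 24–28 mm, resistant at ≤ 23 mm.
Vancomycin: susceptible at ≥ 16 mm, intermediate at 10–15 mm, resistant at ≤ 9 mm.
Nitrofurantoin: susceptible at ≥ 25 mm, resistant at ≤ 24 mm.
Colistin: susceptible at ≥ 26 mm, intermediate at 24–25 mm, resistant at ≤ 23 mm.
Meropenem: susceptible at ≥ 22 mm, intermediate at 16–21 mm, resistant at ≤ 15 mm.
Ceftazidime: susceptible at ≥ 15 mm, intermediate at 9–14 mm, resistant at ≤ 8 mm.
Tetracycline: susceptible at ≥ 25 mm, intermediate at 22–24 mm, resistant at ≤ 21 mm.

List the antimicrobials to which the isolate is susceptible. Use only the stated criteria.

tetracycline, cefepime, nitrofurantoin, vancomycin, ceftazidime, colistin

Cefuroxime 26 mm: in 24–28 mm → Intermediate
Tetracycline (25 mm) ≥ 25 mm ⇒ Susceptible
Cefepime 27 mm: ≥ 24 mm ⇒ Susceptible
Meropenem (16 mm) in 16–21 mm ⇒ intermediate
Nitrofurantoin: 36 mm is ≥ 25 mm → S
Vancomycin (21 mm) ≥ 16 mm ⇒ susceptible
Ceftazidime: 23 mm is ≥ 15 mm ⇒ S
Colistin 26 mm: ≥ 26 mm ⇒ S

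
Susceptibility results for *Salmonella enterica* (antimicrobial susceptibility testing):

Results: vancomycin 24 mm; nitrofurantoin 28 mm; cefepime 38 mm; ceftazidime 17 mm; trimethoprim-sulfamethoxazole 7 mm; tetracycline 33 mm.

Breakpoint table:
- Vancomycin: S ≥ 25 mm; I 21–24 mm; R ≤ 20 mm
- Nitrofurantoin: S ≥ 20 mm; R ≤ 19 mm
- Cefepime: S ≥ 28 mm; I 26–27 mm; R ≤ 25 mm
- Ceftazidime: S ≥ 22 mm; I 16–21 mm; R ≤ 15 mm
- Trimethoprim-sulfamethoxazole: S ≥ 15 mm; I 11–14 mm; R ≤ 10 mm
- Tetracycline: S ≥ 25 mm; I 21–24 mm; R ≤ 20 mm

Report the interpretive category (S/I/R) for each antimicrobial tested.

I, S, S, I, R, S

Vancomycin: 24 mm is in 21–24 mm — intermediate
Nitrofurantoin (28 mm) ≥ 20 mm — susceptible
Cefepime 38 mm: ≥ 28 mm — Susceptible
Ceftazidime: 17 mm is in 16–21 mm — Intermediate
Trimethoprim-sulfamethoxazole (7 mm) ≤ 10 mm → resistant
Tetracycline: 33 mm is ≥ 25 mm — S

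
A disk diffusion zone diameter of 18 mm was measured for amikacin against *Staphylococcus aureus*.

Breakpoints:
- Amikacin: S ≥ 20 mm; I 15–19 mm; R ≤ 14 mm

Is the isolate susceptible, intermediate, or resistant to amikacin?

Amikacin (18 mm) in 15–19 mm ⇒ intermediate

Intermediate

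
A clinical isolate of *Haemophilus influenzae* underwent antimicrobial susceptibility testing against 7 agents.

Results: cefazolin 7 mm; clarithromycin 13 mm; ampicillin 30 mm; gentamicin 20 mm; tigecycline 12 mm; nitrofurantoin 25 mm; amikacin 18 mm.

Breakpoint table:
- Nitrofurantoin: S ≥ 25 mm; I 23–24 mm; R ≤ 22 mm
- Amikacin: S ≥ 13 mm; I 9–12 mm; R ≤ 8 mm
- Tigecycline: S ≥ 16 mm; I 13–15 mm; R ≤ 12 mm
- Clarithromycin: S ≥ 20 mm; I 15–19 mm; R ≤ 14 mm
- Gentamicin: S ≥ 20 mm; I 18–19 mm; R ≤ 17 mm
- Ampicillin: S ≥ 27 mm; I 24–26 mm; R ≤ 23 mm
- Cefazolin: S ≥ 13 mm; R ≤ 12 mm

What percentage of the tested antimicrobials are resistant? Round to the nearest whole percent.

Cefazolin: 7 mm is ≤ 12 mm ⇒ R
Clarithromycin: 13 mm is ≤ 14 mm ⇒ R
Ampicillin 30 mm: ≥ 27 mm ⇒ Susceptible
Gentamicin 20 mm: ≥ 20 mm — S
Tigecycline (12 mm) ≤ 12 mm → resistant
Nitrofurantoin 25 mm: ≥ 25 mm — susceptible
Amikacin: 18 mm is ≥ 13 mm — susceptible
Resistant: 3/7

43%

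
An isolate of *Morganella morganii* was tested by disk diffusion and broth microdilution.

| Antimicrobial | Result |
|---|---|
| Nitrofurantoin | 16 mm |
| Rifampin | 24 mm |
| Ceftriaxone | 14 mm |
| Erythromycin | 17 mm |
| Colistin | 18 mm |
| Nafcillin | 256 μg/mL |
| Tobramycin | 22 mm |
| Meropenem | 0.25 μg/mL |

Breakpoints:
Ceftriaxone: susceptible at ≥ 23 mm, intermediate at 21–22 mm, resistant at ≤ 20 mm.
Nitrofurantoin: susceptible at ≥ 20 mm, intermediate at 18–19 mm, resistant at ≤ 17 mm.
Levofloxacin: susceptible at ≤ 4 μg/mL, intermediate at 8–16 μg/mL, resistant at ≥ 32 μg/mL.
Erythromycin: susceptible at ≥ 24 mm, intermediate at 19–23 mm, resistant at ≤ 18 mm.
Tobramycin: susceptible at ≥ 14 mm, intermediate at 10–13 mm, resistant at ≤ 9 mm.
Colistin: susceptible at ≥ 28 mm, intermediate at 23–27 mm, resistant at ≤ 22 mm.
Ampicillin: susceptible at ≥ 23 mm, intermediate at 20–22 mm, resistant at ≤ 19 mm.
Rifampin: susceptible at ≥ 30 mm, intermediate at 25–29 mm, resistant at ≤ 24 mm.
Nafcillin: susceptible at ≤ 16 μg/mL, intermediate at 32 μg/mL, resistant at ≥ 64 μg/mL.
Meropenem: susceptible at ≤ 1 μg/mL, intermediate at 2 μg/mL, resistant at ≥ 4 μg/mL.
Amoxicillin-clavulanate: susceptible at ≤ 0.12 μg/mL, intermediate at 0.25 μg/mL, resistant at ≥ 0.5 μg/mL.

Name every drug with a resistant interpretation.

nitrofurantoin, rifampin, ceftriaxone, erythromycin, colistin, nafcillin

Nitrofurantoin 16 mm: ≤ 17 mm ⇒ Resistant
Rifampin: 24 mm is ≤ 24 mm ⇒ resistant
Ceftriaxone: 14 mm is ≤ 20 mm ⇒ Resistant
Erythromycin (17 mm) ≤ 18 mm — Resistant
Colistin 18 mm: ≤ 22 mm — Resistant
Nafcillin (256 μg/mL) ≥ 64 μg/mL — resistant
Tobramycin: 22 mm is ≥ 14 mm — S
Meropenem (0.25 μg/mL) ≤ 1 μg/mL ⇒ S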